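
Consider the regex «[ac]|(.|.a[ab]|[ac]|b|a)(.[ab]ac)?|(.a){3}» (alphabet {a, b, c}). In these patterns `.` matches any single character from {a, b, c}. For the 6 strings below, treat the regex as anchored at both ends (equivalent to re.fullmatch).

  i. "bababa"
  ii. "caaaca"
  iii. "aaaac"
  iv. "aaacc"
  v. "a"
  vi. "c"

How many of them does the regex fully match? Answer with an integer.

i. "bababa" → match
ii. "caaaca" → match
iii. "aaaac" → match
iv. "aaacc" → no match
v. "a" → match
vi. "c" → match
Total matched: 5

5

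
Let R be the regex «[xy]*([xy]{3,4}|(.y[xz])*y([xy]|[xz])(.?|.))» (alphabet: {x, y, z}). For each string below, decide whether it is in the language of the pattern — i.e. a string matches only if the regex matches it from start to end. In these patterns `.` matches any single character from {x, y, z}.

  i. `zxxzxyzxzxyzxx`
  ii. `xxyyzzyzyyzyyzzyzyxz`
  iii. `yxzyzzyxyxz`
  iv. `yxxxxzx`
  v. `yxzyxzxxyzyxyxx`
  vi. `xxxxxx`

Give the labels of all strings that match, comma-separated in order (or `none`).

ii, iii, vi

i → no match
ii → match
iii. `yxzyzzyxyxz` → match
iv. `yxxxxzx` → no match
v → no match
vi. `xxxxxx` → match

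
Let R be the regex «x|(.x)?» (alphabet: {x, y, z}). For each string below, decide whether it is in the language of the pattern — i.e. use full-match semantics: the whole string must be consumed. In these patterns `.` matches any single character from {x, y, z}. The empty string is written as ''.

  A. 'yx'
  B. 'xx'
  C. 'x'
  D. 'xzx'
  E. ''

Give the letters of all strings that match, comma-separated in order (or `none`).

A → match
B → match
C → match
D → no match
E → match

A, B, C, E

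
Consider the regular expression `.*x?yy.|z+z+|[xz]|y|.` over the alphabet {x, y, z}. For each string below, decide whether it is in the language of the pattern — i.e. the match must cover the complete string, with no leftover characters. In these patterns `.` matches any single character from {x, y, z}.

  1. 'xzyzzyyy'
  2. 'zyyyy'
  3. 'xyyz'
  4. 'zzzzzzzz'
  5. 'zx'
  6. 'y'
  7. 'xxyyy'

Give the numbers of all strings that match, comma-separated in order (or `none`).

1, 2, 3, 4, 6, 7

1 → match
2 → match
3 → match
4 → match
5 → no match
6 → match
7 → match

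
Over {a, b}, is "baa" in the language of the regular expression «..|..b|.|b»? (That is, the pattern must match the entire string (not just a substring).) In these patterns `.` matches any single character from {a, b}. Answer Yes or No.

No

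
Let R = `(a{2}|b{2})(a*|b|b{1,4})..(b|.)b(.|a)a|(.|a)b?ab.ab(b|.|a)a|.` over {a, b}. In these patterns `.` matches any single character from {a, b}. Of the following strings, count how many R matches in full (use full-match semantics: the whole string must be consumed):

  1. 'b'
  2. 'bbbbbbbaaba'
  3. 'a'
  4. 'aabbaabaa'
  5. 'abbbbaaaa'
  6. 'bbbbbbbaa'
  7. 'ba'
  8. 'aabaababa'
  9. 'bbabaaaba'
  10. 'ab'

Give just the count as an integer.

4

1 → match
2 → no match
3 → match
4 → match
5 → no match
6 → match
7 → no match
8 → no match
9 → no match
10 → no match
Total matched: 4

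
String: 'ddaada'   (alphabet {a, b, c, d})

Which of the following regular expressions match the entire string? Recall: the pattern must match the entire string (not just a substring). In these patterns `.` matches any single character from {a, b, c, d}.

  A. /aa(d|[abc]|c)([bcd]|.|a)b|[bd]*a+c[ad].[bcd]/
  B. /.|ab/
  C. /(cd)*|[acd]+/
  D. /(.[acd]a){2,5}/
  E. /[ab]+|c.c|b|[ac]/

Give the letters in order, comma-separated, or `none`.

A → no match
B → no match
C → match
D → match
E → no match

C, D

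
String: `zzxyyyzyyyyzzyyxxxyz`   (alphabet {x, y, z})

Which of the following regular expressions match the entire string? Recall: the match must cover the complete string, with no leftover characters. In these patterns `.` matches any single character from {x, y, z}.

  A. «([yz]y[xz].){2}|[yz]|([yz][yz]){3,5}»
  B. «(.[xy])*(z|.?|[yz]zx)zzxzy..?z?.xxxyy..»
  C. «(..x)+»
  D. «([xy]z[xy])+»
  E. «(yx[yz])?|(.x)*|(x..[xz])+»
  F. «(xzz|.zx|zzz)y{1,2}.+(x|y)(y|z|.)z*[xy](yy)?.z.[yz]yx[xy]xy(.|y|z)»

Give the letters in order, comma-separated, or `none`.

F

A → no match
B → no match
C → no match — must end with `x`
D → no match
E → no match
F → match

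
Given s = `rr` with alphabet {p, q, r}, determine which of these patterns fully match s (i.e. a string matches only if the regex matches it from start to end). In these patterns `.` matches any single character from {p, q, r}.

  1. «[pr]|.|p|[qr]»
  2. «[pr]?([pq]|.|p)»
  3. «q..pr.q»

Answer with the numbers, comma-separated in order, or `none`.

2

1 → no match
2 → match
3 → no match — must start with `q`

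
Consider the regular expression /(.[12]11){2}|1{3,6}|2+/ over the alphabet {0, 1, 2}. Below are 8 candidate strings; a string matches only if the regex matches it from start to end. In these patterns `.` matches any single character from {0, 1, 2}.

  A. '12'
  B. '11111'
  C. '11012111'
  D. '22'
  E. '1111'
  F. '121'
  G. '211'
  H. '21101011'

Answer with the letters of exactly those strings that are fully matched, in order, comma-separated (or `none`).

B, D, E

A → no match
B → match
C → no match
D → match
E → match
F → no match
G → no match
H → no match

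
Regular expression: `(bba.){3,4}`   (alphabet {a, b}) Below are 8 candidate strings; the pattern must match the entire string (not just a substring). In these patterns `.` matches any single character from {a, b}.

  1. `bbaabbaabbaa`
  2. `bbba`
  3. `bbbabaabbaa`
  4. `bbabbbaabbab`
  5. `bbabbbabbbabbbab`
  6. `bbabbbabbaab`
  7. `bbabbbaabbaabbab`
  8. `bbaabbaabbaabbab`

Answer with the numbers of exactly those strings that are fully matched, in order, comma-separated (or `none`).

1, 4, 5, 7, 8

1 → match
2 → no match — must start with `bba`
3 → no match — must start with `bba`
4 → match
5 → match
6 → no match
7 → match
8 → match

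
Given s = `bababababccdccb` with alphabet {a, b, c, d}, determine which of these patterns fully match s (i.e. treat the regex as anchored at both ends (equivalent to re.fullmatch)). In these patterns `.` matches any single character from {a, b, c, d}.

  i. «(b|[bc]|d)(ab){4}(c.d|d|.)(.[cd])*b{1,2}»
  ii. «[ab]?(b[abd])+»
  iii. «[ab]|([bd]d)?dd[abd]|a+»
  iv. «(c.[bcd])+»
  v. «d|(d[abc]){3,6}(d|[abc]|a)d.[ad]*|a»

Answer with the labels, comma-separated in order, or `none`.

i

i → match
ii → no match
iii → no match
iv → no match — must start with `c`
v → no match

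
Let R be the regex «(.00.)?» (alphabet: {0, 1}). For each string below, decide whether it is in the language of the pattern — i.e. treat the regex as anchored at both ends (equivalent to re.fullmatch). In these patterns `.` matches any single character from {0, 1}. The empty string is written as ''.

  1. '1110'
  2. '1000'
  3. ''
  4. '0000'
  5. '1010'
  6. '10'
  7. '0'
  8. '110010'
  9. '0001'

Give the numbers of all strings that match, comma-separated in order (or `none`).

2, 3, 4, 9

1 → no match
2 → match
3 → match
4 → match
5 → no match
6 → no match
7 → no match
8 → no match
9 → match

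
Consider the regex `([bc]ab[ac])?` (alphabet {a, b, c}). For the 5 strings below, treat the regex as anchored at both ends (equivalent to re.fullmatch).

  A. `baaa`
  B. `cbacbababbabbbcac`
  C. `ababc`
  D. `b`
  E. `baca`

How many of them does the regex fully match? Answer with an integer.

0

A → no match
B → no match
C → no match
D → no match
E → no match
Total matched: 0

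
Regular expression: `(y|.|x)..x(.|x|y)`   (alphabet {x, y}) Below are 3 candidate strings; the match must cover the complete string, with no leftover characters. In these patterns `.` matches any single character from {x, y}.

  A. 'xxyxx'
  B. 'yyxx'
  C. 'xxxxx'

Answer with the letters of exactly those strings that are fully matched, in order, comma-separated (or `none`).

A, C

A. 'xxyxx' → match
B. 'yyxx' → no match
C. 'xxxxx' → match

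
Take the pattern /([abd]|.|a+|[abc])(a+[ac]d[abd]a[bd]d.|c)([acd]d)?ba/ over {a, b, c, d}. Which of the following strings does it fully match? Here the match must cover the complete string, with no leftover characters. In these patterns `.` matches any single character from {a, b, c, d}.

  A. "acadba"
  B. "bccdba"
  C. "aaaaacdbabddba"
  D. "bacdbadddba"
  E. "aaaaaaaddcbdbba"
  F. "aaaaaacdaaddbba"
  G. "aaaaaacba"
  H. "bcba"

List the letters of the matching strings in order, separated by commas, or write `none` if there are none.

A. "acadba" → match
B. "bccdba" → match
C → match
D. "bacdbadddba" → match
E → no match
F → match
G. "aaaaaacba" → match
H. "bcba" → match

A, B, C, D, F, G, H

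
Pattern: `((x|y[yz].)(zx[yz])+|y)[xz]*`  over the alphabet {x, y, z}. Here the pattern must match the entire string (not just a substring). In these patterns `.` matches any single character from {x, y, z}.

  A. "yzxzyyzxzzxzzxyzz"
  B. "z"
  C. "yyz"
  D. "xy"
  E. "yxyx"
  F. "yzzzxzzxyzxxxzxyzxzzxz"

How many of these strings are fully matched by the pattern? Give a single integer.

0

A → no match
B → no match
C → no match
D → no match
E → no match
F → no match
Total matched: 0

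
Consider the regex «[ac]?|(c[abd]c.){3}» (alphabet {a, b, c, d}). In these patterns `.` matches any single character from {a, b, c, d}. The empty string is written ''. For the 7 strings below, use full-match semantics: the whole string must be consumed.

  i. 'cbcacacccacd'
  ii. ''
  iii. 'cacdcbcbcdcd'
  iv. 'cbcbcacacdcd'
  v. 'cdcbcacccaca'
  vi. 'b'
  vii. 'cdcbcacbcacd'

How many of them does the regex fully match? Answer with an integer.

i → match
ii → match
iii → match
iv → match
v → match
vi → no match
vii → match
Total matched: 6

6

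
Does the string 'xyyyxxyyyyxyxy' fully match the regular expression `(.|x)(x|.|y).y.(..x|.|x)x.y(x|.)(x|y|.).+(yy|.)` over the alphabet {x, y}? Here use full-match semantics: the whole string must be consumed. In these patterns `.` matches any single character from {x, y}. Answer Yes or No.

No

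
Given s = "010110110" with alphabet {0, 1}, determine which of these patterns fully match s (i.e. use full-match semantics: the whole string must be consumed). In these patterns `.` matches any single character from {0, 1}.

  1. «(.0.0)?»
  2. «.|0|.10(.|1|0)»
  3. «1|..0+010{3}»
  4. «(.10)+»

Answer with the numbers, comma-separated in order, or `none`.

4

1 → no match
2 → no match
3 → no match
4 → match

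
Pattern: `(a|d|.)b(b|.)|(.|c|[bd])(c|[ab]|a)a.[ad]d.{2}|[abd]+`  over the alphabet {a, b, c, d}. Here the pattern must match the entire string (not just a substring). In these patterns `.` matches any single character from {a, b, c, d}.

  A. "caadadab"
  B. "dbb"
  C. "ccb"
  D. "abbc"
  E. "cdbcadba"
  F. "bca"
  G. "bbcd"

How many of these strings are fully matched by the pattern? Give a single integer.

A → match
B → match
C → no match
D → no match
E → no match
F → no match
G → no match
Total matched: 2

2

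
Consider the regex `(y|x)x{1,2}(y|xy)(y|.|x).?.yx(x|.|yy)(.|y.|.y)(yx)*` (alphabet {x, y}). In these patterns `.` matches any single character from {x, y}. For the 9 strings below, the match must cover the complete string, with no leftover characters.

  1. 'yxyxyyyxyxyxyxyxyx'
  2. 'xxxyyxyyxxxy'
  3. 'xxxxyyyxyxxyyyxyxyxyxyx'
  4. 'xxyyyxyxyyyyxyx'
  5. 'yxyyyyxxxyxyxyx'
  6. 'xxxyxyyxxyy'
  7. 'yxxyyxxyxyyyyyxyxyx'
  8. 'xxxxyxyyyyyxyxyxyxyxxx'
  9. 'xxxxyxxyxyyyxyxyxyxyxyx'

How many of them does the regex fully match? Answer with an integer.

8

1 → match
2 → match
3 → match
4 → match
5 → match
6 → match
7 → match
8 → no match
9 → match
Total matched: 8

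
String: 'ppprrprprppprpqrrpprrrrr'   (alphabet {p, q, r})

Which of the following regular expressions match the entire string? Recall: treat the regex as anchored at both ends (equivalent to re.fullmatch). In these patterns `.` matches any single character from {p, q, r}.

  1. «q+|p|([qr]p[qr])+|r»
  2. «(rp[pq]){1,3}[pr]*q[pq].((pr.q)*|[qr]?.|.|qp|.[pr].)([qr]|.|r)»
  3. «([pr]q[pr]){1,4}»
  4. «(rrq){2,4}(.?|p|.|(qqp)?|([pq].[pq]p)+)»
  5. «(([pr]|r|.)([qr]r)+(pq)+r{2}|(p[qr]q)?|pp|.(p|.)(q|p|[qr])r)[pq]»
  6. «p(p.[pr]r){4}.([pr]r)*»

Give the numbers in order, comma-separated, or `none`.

1 → no match
2 → no match — must start with 'rp'
3 → no match
4 → no match — must start with 'rrq'
5 → no match
6 → match

6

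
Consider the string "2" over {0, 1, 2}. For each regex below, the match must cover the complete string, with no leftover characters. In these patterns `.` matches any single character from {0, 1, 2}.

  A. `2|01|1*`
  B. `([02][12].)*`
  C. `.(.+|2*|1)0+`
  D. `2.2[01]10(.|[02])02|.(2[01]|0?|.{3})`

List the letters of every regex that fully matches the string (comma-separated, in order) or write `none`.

A, D

A → match
B → no match
C → no match — must end with "0"
D → match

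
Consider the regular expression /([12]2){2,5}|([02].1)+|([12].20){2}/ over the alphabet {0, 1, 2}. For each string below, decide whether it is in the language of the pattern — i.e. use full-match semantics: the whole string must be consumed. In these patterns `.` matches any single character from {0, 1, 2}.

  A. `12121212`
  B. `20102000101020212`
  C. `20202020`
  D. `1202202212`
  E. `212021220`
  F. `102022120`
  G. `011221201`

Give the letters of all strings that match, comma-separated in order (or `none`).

A → match
B → no match
C → match
D → no match
E → no match
F → no match
G → match

A, C, G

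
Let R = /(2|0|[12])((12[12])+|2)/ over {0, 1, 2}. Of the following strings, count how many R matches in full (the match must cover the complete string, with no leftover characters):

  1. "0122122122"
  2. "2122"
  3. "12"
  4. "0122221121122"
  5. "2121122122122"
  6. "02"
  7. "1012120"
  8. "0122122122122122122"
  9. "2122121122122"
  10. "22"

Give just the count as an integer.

1 → match
2 → match
3 → match
4 → no match
5 → match
6 → match
7 → no match
8 → match
9 → match
10 → match
Total matched: 8

8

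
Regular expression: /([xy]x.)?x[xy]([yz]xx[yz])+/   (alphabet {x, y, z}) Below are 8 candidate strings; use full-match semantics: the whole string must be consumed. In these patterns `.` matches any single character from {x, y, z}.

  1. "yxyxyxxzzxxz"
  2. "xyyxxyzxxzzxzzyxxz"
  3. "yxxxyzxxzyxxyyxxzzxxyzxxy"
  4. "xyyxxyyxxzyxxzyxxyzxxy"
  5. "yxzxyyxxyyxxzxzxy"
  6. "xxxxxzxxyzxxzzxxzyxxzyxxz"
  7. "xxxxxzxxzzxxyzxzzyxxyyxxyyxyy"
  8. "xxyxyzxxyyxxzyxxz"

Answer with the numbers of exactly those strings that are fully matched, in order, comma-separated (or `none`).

1 → no match
2 → no match
3 → match
4 → match
5 → no match
6 → match
7 → no match
8 → match

3, 4, 6, 8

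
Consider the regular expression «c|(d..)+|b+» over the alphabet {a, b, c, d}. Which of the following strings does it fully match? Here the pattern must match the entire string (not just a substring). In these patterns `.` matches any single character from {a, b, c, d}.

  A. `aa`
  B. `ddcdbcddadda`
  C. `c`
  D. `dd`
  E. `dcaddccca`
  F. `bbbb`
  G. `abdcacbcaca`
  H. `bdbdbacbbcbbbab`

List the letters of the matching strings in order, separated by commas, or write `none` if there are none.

B, C, F

A → no match
B → match
C → match
D → no match
E → no match
F → match
G → no match
H → no match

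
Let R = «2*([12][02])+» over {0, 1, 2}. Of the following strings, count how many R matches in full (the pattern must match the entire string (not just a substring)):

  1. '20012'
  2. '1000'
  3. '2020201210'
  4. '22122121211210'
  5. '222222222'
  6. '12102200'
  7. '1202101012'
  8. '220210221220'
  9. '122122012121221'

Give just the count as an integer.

2

1 → no match
2 → no match
3 → match
4 → no match
5 → match
6 → no match
7 → no match
8 → no match
9 → no match
Total matched: 2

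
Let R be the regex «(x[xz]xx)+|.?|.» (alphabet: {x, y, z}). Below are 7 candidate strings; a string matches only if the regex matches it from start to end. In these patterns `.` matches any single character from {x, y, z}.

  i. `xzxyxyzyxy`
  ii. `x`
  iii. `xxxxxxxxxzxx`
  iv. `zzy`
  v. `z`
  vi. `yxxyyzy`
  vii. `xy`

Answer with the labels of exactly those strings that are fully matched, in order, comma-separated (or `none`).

i → no match
ii → match
iii → match
iv → no match
v → match
vi → no match
vii → no match

ii, iii, v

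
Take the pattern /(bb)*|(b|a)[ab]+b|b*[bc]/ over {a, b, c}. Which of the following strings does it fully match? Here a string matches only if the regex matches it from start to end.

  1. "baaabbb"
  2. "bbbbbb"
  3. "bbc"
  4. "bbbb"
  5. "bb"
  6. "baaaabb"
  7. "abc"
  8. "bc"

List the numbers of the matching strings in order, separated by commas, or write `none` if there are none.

1, 2, 3, 4, 5, 6, 8

1 → match
2 → match
3 → match
4 → match
5 → match
6 → match
7 → no match
8 → match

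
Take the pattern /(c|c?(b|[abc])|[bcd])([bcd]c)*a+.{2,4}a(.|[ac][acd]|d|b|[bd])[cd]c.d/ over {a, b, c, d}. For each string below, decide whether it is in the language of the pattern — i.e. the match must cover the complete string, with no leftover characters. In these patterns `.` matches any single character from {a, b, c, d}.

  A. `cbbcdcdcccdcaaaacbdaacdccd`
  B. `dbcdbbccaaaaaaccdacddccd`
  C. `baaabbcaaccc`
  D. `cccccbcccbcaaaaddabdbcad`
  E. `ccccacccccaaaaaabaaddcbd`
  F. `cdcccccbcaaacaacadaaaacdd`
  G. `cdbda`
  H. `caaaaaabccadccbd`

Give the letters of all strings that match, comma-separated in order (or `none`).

A → match
B → no match
C → no match — must end with `d`
D → no match
E → no match
F → no match
G → no match — must end with `d`
H → match

A, H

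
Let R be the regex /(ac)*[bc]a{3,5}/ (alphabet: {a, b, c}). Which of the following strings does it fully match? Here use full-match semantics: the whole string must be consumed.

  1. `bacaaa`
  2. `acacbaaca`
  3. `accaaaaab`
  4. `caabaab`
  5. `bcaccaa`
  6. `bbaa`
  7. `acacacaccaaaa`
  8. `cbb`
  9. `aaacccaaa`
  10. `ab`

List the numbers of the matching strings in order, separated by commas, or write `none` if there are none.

7

1. `bacaaa` → no match
2. `acacbaaca` → no match
3. `accaaaaab` → no match — must end with `a`
4. `caabaab` → no match — must end with `a`
5. `bcaccaa` → no match
6. `bbaa` → no match
7 → match
8. `cbb` → no match — must end with `a`
9. `aaacccaaa` → no match
10. `ab` → no match — must end with `a`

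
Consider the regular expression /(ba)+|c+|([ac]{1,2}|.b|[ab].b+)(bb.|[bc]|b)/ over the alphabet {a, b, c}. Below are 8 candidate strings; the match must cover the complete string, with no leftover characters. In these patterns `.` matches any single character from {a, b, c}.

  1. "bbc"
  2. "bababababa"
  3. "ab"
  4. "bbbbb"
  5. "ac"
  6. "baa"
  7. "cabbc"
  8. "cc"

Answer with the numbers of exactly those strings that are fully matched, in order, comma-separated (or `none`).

1, 2, 3, 4, 5, 7, 8

1 → match
2 → match
3 → match
4 → match
5 → match
6 → no match
7 → match
8 → match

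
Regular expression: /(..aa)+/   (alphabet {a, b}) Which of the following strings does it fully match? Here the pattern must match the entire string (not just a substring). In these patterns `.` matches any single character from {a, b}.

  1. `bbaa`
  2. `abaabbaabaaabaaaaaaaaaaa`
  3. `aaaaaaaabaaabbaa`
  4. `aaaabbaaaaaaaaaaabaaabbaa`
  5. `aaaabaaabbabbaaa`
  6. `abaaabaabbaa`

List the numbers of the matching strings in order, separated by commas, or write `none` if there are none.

1, 2, 3, 6

1 → match
2 → match
3 → match
4 → no match
5 → no match
6 → match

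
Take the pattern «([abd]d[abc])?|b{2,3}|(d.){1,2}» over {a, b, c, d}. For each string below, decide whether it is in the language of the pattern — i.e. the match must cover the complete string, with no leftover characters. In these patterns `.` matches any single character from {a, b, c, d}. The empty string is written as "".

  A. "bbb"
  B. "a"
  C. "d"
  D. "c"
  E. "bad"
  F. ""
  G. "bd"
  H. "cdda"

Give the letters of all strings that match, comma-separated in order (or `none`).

A → match
B → no match
C → no match
D → no match
E → no match
F → match
G → no match
H → no match

A, F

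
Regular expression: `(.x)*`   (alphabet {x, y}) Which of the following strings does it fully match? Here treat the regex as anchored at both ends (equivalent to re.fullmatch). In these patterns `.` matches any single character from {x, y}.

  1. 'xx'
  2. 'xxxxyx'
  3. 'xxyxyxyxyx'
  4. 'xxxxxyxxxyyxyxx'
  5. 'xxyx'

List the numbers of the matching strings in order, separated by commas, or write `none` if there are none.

1 → match
2 → match
3 → match
4 → no match
5 → match

1, 2, 3, 5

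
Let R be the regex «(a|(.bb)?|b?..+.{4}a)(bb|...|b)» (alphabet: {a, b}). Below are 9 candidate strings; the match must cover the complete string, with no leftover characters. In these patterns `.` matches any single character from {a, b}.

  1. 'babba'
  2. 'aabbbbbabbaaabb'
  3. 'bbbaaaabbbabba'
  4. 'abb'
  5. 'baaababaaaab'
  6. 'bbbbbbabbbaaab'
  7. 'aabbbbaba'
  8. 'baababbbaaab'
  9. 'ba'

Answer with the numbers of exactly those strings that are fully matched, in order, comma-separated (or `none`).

2, 3, 4, 5, 6, 8

1. 'babba' → no match
2 → match
3 → match
4. 'abb' → match
5. 'baaababaaaab' → match
6 → match
7. 'aabbbbaba' → no match
8. 'baababbbaaab' → match
9. 'ba' → no match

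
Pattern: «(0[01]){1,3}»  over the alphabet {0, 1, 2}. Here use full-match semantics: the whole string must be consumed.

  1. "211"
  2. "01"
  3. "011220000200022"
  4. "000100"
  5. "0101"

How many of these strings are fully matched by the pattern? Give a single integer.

1 → no match — must start with "0"
2 → match
3 → no match
4 → match
5 → match
Total matched: 3

3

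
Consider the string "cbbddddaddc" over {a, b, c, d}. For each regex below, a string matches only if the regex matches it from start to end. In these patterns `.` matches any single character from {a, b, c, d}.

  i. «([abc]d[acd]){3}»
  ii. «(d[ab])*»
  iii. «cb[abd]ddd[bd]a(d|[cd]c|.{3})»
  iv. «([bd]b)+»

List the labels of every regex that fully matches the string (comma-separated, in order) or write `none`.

iii

i → no match
ii → no match
iii → match
iv → no match — must end with "b"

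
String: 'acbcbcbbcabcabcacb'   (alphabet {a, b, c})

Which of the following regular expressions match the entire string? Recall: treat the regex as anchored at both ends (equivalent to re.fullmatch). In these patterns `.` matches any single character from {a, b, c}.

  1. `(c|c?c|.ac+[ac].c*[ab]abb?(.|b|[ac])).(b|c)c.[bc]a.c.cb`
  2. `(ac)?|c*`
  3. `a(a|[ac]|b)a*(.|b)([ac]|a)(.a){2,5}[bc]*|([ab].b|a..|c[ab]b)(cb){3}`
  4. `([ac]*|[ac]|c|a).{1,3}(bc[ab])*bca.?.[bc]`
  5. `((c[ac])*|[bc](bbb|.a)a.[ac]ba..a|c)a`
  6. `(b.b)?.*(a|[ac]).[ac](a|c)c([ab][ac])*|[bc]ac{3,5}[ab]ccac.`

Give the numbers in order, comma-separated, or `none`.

4

1 → no match
2 → no match
3 → no match
4 → match
5 → no match — must end with 'a'
6 → no match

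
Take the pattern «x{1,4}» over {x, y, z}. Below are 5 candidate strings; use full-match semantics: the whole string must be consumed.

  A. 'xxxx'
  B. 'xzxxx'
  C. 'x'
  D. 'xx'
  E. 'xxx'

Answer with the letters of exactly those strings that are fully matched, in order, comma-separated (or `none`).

A, C, D, E

A → match
B → no match
C → match
D → match
E → match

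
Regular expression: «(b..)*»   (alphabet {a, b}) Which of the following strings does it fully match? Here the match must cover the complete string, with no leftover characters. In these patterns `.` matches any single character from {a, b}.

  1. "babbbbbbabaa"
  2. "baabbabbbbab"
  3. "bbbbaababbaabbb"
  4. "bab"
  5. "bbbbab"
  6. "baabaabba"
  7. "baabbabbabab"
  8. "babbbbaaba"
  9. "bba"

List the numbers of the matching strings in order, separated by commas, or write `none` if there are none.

1 → match
2 → match
3 → match
4 → match
5 → match
6 → match
7 → match
8 → no match
9 → match

1, 2, 3, 4, 5, 6, 7, 9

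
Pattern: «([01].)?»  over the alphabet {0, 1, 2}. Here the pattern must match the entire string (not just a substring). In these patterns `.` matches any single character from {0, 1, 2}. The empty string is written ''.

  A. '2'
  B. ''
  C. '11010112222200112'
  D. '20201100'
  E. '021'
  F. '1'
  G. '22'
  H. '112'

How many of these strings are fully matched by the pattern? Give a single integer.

A → no match
B → match
C → no match
D → no match
E → no match
F → no match
G → no match
H → no match
Total matched: 1

1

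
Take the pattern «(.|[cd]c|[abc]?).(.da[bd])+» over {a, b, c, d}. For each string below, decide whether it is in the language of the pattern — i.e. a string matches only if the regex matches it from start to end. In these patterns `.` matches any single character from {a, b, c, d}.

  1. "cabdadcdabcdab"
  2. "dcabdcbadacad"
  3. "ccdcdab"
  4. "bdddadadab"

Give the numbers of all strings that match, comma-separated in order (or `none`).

1 → match
2 → no match
3 → match
4 → match

1, 3, 4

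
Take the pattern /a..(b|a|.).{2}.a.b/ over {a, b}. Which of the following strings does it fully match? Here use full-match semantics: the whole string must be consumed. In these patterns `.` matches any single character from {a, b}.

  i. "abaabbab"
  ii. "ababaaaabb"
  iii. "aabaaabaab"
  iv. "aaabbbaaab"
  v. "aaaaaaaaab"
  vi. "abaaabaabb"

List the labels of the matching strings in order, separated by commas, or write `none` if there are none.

ii, iii, iv, v, vi

i → no match
ii → match
iii → match
iv → match
v → match
vi → match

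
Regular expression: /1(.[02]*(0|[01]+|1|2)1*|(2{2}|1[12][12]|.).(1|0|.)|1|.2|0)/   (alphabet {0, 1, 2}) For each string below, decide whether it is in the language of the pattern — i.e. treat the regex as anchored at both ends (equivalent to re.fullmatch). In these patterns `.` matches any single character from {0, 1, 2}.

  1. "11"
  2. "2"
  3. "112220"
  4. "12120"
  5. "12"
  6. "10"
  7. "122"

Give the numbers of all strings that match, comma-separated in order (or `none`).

1, 3, 6, 7

1 → match
2 → no match — must start with "1"
3 → match
4 → no match
5 → no match
6 → match
7 → match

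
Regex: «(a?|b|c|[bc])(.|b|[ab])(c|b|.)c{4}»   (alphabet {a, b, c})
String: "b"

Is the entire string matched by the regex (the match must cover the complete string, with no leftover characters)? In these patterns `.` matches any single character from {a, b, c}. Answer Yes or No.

No

Every match must end with "c", but "b" does not.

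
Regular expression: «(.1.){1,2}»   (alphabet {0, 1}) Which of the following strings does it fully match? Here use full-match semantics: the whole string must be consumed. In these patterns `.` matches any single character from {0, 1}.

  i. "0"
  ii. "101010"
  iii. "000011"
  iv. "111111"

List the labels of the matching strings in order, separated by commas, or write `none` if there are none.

i → no match
ii → no match
iii → no match
iv → match

iv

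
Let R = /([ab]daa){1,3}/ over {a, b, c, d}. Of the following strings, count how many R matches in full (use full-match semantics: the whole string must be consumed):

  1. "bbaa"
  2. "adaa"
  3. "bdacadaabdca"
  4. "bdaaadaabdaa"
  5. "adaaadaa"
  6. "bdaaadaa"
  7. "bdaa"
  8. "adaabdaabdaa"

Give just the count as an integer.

1 → no match — must end with "daa"
2 → match
3 → no match — must end with "daa"
4 → match
5 → match
6 → match
7 → match
8 → match
Total matched: 6

6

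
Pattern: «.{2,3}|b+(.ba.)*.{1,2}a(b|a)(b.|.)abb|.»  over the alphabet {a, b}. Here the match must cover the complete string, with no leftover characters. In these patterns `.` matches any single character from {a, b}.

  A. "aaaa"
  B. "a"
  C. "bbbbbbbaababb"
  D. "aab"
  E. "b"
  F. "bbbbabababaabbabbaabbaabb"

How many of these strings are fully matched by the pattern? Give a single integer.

5

A. "aaaa" → no match
B. "a" → match
C → match
D. "aab" → match
E. "b" → match
F → match
Total matched: 5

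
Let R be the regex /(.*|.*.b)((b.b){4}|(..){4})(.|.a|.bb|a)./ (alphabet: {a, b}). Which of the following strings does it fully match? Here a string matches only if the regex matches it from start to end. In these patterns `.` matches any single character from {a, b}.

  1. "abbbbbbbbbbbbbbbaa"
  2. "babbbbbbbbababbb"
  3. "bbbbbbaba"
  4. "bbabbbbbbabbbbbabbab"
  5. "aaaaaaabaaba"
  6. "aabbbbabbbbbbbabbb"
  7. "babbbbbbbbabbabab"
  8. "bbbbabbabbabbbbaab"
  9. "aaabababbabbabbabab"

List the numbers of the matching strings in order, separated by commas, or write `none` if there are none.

1 → match
2 → match
3 → no match
4 → match
5 → match
6 → match
7 → match
8 → match
9 → match

1, 2, 4, 5, 6, 7, 8, 9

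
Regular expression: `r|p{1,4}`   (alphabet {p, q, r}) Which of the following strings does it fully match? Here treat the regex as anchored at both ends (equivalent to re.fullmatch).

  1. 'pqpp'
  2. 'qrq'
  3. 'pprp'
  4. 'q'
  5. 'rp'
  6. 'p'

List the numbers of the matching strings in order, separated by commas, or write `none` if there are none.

1 → no match
2 → no match
3 → no match
4 → no match
5 → no match
6 → match

6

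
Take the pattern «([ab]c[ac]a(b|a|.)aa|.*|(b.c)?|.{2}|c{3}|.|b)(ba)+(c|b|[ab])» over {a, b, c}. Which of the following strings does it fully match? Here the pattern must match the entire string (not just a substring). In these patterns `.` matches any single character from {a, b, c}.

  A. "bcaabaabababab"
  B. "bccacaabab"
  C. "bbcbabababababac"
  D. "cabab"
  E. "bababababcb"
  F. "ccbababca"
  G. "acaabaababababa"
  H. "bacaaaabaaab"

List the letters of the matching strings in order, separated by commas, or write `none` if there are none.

A, B, C, D

A → match
B → match
C → match
D → match
E → no match
F → no match
G → no match
H → no match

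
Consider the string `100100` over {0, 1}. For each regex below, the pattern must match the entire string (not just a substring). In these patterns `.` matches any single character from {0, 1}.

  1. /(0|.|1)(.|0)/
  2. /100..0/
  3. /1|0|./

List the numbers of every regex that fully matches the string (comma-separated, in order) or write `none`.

1 → no match
2 → match
3 → no match

2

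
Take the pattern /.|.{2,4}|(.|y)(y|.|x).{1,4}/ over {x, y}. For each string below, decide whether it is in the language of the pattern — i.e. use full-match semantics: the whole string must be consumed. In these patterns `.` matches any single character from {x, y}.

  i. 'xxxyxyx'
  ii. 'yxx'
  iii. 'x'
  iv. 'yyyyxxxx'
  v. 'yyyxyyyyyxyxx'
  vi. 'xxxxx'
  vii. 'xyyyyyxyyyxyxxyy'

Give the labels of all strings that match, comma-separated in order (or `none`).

i → no match
ii → match
iii → match
iv → no match
v → no match
vi → match
vii → no match

ii, iii, vi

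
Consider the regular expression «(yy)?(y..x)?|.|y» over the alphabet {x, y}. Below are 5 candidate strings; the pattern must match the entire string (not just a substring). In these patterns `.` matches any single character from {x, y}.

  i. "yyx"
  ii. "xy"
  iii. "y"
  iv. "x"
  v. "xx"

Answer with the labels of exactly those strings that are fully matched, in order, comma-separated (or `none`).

i → no match
ii → no match
iii → match
iv → match
v → no match

iii, iv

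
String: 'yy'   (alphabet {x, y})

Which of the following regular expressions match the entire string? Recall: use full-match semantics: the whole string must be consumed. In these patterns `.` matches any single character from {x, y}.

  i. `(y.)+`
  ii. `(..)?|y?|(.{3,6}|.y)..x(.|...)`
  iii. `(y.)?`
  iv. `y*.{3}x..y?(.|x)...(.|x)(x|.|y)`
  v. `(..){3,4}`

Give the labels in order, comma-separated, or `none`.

i → match
ii → match
iii → match
iv → no match
v → no match

i, ii, iii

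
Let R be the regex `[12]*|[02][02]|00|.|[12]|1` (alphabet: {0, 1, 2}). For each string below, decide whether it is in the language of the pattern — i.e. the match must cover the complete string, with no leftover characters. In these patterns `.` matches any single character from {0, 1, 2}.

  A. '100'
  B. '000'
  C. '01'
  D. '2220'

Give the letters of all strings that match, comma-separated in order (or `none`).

none

A → no match
B → no match
C → no match
D → no match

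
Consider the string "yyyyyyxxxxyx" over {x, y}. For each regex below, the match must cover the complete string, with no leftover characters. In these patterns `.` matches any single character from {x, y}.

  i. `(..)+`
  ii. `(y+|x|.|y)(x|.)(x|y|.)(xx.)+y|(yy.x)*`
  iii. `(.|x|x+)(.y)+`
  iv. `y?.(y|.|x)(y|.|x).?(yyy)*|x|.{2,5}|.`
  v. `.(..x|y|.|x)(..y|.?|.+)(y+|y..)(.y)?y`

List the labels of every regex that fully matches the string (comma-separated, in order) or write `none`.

i

i → match
ii → no match
iii → no match — must end with "y"
iv → no match
v → no match — must end with "y"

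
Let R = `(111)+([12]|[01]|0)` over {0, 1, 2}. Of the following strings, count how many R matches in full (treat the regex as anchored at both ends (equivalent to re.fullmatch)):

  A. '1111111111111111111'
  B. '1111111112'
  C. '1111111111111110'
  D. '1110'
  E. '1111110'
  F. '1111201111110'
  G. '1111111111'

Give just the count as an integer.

6

A → match
B → match
C → match
D → match
E → match
F → no match
G → match
Total matched: 6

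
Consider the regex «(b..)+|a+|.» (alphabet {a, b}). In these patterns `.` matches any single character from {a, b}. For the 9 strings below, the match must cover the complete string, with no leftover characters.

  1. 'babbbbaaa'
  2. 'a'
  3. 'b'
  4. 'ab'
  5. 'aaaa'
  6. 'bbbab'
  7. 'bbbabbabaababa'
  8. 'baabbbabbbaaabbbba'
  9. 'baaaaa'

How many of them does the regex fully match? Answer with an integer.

3

1. 'babbbbaaa' → no match
2. 'a' → match
3. 'b' → match
4. 'ab' → no match
5. 'aaaa' → match
6. 'bbbab' → no match
7 → no match
8 → no match
9. 'baaaaa' → no match
Total matched: 3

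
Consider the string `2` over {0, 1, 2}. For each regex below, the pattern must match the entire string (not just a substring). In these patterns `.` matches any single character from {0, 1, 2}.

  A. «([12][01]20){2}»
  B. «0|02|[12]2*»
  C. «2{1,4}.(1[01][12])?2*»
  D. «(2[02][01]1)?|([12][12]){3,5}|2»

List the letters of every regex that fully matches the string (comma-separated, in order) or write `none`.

A → no match — must end with `20`
B → match
C → no match
D → match

B, D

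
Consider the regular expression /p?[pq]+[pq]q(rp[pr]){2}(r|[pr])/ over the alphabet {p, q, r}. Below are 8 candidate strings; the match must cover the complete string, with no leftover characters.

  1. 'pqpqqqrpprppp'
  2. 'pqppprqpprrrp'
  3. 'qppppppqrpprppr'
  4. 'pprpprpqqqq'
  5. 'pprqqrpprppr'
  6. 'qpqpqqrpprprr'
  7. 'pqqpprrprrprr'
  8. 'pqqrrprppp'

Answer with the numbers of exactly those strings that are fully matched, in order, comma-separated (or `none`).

1, 3, 6

1 → match
2 → no match
3 → match
4 → no match
5 → no match
6 → match
7 → no match
8 → no match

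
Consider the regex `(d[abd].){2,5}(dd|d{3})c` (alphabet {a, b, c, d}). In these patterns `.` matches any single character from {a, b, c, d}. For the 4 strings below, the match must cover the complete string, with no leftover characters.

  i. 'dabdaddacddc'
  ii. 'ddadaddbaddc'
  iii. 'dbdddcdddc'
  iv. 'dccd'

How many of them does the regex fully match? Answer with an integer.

3

i → match
ii → match
iii → match
iv → no match — must end with 'c'
Total matched: 3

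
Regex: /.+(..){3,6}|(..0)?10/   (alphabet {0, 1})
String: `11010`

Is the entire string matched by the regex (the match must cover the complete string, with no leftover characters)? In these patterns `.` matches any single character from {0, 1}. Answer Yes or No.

Yes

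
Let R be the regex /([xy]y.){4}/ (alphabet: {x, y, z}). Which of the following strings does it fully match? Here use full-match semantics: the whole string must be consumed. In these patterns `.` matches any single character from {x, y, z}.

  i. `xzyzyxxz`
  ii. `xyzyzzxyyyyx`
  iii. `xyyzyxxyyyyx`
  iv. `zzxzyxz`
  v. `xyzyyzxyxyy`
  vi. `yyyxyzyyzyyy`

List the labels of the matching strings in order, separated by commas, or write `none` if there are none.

i → no match
ii → no match
iii → no match
iv → no match
v → no match
vi → match

vi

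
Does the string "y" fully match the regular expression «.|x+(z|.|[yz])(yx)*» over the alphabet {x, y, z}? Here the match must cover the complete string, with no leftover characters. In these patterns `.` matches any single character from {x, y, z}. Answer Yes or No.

Yes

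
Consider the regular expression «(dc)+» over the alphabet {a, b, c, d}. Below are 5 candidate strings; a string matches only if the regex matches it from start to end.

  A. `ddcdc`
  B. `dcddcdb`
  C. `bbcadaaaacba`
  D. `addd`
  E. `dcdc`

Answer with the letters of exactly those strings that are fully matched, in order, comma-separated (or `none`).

A → no match — must start with `dc`
B → no match — must end with `dc`
C → no match — must start with `dc`
D → no match — must start with `dc`
E → match

E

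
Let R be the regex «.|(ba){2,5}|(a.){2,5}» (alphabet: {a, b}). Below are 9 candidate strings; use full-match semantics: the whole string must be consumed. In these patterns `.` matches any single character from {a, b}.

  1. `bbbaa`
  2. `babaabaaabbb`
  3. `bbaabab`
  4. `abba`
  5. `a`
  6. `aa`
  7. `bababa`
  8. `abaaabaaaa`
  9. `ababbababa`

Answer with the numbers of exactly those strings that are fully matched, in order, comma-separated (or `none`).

1. `bbbaa` → no match
2. `babaabaaabbb` → no match
3. `bbaabab` → no match
4. `abba` → no match
5. `a` → match
6. `aa` → no match
7. `bababa` → match
8. `abaaabaaaa` → match
9. `ababbababa` → no match

5, 7, 8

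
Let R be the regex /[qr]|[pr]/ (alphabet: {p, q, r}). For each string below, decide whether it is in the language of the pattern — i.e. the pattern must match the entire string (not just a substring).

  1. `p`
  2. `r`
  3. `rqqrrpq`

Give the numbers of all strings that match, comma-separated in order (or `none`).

1. `p` → match
2. `r` → match
3. `rqqrrpq` → no match

1, 2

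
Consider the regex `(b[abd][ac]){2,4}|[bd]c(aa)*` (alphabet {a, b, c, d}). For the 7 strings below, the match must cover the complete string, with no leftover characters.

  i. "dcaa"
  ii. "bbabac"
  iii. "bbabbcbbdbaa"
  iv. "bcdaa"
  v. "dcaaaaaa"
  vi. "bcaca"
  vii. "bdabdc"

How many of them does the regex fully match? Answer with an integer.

i → match
ii → match
iii → no match
iv → no match
v → match
vi → no match
vii → match
Total matched: 4

4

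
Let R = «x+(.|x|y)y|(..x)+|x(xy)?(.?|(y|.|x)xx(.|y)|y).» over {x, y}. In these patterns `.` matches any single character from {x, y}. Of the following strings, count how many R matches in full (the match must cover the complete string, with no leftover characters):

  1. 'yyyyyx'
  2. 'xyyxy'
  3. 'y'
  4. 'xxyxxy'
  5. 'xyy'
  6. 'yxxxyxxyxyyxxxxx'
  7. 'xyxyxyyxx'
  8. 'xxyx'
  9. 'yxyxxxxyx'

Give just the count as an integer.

2

1 → no match
2 → no match
3 → no match
4 → no match
5 → match
6 → no match
7 → no match
8 → match
9 → no match
Total matched: 2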